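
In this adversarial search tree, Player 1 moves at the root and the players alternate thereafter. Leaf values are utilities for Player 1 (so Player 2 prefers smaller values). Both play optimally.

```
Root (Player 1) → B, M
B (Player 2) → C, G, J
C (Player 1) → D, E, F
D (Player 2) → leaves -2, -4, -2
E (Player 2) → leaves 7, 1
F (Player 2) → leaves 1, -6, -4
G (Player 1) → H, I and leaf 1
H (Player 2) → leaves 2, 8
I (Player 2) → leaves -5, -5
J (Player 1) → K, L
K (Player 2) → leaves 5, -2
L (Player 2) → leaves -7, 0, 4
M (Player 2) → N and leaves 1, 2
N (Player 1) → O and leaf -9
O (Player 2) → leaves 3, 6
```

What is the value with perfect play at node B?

-2

D: min(-2, -4, -2) = -4
E: min(7, 1) = 1
F: min(1, -6, -4) = -6
C: max(-4, 1, -6) = 1
H: min(2, 8) = 2
I: min(-5, -5) = -5
G: max(2, -5, 1) = 2
K: min(5, -2) = -2
L: min(-7, 0, 4) = -7
J: max(-2, -7) = -2
B: min(1, 2, -2) = -2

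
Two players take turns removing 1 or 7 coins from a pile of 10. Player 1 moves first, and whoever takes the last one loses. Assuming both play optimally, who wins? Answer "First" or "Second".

First

Mark each pile size as W (mover wins) or L (mover loses):
i:   0  1  2  3  4  5  6  7  8  9 10
     W  L  W  L  W  L  W  L  W  L  W
Position 10 is W, so the first player wins.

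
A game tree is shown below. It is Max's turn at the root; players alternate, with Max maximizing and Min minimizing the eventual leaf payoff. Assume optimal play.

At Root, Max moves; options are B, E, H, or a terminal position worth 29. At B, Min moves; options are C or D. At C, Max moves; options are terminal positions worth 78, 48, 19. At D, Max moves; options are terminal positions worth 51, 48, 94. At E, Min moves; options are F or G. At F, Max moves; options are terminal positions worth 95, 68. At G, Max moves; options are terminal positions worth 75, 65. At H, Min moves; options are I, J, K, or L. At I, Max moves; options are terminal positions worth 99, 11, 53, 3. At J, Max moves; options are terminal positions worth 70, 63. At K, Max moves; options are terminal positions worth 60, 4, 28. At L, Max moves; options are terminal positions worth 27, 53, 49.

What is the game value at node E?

75

F: max(95, 68) = 95
G: max(75, 65) = 75
E: min(95, 75) = 75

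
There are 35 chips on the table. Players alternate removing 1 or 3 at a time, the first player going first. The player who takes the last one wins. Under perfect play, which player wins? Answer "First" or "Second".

Mark each pile size as W (mover wins) or L (mover loses):
i:   0  1  2  3  4  5  6  7  8  9 10 11 12 13 14 15 16 17 18 19 20 21 22 23 24 25 26 27 28 29 30 31 32 33 34 35
     L  W  L  W  L  W  L  W  L  W  L  W  L  W  L  W  L  W  L  W  L  W  L  W  L  W  L  W  L  W  L  W  L  W  L  W
Position 35 is W, so the first player wins.

First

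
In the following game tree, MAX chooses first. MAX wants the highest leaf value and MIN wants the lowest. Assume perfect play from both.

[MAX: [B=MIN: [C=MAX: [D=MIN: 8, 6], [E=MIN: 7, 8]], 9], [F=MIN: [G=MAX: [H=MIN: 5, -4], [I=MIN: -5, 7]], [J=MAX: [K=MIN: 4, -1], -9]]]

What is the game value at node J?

K: min(4, -1) = -1
J: max(-1, -9) = -1

-1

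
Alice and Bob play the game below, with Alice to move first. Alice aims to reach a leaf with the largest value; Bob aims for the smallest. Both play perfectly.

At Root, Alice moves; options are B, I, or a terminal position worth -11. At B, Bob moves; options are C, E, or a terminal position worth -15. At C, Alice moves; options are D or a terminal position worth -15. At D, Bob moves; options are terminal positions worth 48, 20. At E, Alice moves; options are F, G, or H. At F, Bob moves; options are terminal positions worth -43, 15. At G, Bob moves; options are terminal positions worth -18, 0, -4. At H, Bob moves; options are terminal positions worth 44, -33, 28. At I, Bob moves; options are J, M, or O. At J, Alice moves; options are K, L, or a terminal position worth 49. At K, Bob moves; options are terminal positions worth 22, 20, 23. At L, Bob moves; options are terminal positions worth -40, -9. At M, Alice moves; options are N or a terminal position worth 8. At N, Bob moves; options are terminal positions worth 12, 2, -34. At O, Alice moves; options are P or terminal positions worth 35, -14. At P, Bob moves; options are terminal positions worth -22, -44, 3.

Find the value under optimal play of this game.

D (Bob): min(48, 20) = 20
C (Alice): max(20, -15) = 20
F (Bob): min(-43, 15) = -43
G (Bob): min(-18, 0, -4) = -18
H (Bob): min(44, -33, 28) = -33
E (Alice): max(-43, -18, -33) = -18
B (Bob): min(20, -18, -15) = -18
K (Bob): min(22, 20, 23) = 20
L (Bob): min(-40, -9) = -40
J (Alice): max(20, -40, 49) = 49
N (Bob): min(12, 2, -34) = -34
M (Alice): max(-34, 8) = 8
P (Bob): min(-22, -44, 3) = -44
O (Alice): max(-44, 35, -14) = 35
I (Bob): min(49, 8, 35) = 8
Root (Alice): max(-18, 8, -11) = 8

8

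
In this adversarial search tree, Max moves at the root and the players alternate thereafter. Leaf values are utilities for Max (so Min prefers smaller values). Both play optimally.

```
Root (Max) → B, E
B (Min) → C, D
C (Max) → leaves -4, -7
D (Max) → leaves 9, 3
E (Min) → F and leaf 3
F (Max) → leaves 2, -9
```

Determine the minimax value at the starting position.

C (Max): max(-4, -7) = -4
D (Max): max(9, 3) = 9
B (Min): min(-4, 9) = -4
F (Max): max(2, -9) = 2
E (Min): min(2, 3) = 2
Root (Max): max(-4, 2) = 2

2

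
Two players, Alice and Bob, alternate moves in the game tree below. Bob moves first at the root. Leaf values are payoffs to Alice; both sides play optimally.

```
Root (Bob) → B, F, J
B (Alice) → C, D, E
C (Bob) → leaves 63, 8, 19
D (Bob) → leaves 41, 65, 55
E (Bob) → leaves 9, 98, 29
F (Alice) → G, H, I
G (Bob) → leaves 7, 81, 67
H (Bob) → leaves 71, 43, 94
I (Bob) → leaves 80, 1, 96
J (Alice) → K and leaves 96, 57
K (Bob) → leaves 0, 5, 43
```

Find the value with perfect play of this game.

41

C (Bob): min(63, 8, 19) = 8
D (Bob): min(41, 65, 55) = 41
E (Bob): min(9, 98, 29) = 9
B (Alice): max(8, 41, 9) = 41
G (Bob): min(7, 81, 67) = 7
H (Bob): min(71, 43, 94) = 43
I (Bob): min(80, 1, 96) = 1
F (Alice): max(7, 43, 1) = 43
K (Bob): min(0, 5, 43) = 0
J (Alice): max(0, 96, 57) = 96
Root (Bob): min(41, 43, 96) = 41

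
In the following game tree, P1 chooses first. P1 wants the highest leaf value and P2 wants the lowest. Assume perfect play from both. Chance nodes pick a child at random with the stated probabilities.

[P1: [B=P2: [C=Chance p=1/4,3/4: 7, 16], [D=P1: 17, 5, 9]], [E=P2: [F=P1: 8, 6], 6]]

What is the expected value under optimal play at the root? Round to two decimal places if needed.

13.75

C (Chance): 1/4·7 + 3/4·16 = 13.75
D (P1): max(17, 5, 9) = 17
B (P2): min(13.75, 17) = 13.75
F (P1): max(8, 6) = 8
E (P2): min(8, 6) = 6
Root (P1): max(13.75, 6) = 13.75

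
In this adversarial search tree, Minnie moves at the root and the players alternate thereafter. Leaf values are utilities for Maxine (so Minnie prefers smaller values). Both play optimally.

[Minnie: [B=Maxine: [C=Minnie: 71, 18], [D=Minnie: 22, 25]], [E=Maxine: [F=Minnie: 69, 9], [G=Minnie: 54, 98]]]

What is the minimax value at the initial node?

22

C (Minnie): min(71, 18) = 18
D (Minnie): min(22, 25) = 22
B (Maxine): max(18, 22) = 22
F (Minnie): min(69, 9) = 9
G (Minnie): min(54, 98) = 54
E (Maxine): max(9, 54) = 54
Root (Minnie): min(22, 54) = 22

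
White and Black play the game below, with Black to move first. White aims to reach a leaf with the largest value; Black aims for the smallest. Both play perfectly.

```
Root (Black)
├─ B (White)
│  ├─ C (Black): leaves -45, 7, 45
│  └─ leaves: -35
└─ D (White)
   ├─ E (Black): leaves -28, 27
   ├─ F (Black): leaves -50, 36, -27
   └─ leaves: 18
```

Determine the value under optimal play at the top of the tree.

C (Black): min(-45, 7, 45) = -45
B (White): max(-45, -35) = -35
E (Black): min(-28, 27) = -28
F (Black): min(-50, 36, -27) = -50
D (White): max(-28, -50, 18) = 18
Root (Black): min(-35, 18) = -35

-35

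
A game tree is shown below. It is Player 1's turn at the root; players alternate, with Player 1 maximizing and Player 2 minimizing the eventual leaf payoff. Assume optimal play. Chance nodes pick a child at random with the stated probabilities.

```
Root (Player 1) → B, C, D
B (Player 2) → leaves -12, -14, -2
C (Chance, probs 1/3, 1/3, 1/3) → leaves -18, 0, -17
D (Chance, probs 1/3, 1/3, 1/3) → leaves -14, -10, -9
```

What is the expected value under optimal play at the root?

B (Player 2): min(-12, -14, -2) = -14
C (Chance): 1/3·-18 + 1/3·0 + 1/3·-17 = -11.67
D (Chance): 1/3·-14 + 1/3·-10 + 1/3·-9 = -11
Root (Player 1): max(-14, -11.67, -11) = -11

-11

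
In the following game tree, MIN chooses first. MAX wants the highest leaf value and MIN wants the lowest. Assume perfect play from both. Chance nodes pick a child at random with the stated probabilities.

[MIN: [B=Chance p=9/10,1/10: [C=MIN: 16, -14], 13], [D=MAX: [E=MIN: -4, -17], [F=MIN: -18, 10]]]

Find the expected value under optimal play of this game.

-17

C (MIN): min(16, -14) = -14
B (Chance): 9/10·-14 + 1/10·13 = -11.3
E (MIN): min(-4, -17) = -17
F (MIN): min(-18, 10) = -18
D (MAX): max(-17, -18) = -17
Root (MIN): min(-11.3, -17) = -17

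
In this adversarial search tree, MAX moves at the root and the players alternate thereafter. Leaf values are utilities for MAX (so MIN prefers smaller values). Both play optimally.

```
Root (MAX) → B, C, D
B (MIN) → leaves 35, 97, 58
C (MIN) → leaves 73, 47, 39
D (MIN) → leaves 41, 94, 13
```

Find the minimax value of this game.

39

B (MIN): min(35, 97, 58) = 35
C (MIN): min(73, 47, 39) = 39
D (MIN): min(41, 94, 13) = 13
Root (MAX): max(35, 39, 13) = 39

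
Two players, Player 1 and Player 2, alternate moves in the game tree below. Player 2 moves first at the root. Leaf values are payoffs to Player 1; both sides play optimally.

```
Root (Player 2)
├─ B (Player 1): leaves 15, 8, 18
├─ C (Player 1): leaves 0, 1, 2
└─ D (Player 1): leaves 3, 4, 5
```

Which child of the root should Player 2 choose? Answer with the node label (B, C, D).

C

B (Player 1): max(15, 8, 18) = 18
C (Player 1): max(0, 1, 2) = 2
D (Player 1): max(3, 4, 5) = 5
Root (Player 2): min(18, 2, 5) = 2
Player 2 picks the child with the lowest value: C (value 2).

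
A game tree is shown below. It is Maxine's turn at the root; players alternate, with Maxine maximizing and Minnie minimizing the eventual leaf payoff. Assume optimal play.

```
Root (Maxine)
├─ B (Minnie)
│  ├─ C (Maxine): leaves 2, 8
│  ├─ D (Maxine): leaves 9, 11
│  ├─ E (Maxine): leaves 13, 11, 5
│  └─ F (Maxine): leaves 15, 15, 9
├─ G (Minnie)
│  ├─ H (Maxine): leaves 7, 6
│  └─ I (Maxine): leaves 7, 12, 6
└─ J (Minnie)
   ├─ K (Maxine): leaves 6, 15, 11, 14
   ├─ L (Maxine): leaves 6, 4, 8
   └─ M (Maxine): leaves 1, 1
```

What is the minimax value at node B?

8

C: max(2, 8) = 8
D: max(9, 11) = 11
E: max(13, 11, 5) = 13
F: max(15, 15, 9) = 15
B: min(8, 11, 13, 15) = 8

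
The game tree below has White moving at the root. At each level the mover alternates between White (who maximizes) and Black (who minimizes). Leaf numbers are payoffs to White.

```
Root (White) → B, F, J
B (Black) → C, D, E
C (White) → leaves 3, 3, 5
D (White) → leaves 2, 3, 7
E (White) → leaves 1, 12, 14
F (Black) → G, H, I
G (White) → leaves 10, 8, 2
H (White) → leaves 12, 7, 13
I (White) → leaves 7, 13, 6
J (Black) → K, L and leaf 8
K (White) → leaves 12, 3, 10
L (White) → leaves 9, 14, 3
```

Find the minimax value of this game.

C (White): max(3, 3, 5) = 5
D (White): max(2, 3, 7) = 7
E (White): max(1, 12, 14) = 14
B (Black): min(5, 7, 14) = 5
G (White): max(10, 8, 2) = 10
H (White): max(12, 7, 13) = 13
I (White): max(7, 13, 6) = 13
F (Black): min(10, 13, 13) = 10
K (White): max(12, 3, 10) = 12
L (White): max(9, 14, 3) = 14
J (Black): min(12, 14, 8) = 8
Root (White): max(5, 10, 8) = 10

10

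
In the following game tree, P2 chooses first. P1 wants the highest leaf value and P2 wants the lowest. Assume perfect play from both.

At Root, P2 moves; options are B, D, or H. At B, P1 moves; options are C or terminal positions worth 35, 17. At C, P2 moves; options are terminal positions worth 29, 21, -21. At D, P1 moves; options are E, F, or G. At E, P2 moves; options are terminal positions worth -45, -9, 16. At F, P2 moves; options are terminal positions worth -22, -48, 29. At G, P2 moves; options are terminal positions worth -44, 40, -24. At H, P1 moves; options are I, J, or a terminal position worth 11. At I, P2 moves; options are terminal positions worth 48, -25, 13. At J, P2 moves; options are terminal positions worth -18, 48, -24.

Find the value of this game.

C (P2): min(29, 21, -21) = -21
B (P1): max(-21, 35, 17) = 35
E (P2): min(-45, -9, 16) = -45
F (P2): min(-22, -48, 29) = -48
G (P2): min(-44, 40, -24) = -44
D (P1): max(-45, -48, -44) = -44
I (P2): min(48, -25, 13) = -25
J (P2): min(-18, 48, -24) = -24
H (P1): max(-25, -24, 11) = 11
Root (P2): min(35, -44, 11) = -44

-44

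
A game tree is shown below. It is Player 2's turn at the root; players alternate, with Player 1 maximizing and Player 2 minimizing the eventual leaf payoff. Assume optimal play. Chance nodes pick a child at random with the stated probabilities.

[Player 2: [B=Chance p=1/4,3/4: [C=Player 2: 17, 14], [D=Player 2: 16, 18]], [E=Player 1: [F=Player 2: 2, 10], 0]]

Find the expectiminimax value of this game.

C (Player 2): min(17, 14) = 14
D (Player 2): min(16, 18) = 16
B (Chance): 1/4·14 + 3/4·16 = 15.5
F (Player 2): min(2, 10) = 2
E (Player 1): max(2, 0) = 2
Root (Player 2): min(15.5, 2) = 2

2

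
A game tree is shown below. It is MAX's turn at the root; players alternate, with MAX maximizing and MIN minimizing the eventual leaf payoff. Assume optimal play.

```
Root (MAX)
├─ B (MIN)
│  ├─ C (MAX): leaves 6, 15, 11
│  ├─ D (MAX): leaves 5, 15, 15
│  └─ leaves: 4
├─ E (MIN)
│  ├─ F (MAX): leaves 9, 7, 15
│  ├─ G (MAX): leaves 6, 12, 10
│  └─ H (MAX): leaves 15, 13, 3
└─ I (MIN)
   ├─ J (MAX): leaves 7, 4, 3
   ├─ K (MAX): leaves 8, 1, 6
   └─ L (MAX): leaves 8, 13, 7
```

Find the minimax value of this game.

12

C (MAX): max(6, 15, 11) = 15
D (MAX): max(5, 15, 15) = 15
B (MIN): min(15, 15, 4) = 4
F (MAX): max(9, 7, 15) = 15
G (MAX): max(6, 12, 10) = 12
H (MAX): max(15, 13, 3) = 15
E (MIN): min(15, 12, 15) = 12
J (MAX): max(7, 4, 3) = 7
K (MAX): max(8, 1, 6) = 8
L (MAX): max(8, 13, 7) = 13
I (MIN): min(7, 8, 13) = 7
Root (MAX): max(4, 12, 7) = 12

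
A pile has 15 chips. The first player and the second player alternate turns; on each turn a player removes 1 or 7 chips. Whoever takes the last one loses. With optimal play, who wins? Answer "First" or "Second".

Second

Compute winning (W) and losing (L) positions by backward induction:
i:   0  1  2  3  4  5  6  7  8  9 10 11 12 13 14 15
     W  L  W  L  W  L  W  L  W  L  W  L  W  L  W  L
Position 15 is L, so the second player wins.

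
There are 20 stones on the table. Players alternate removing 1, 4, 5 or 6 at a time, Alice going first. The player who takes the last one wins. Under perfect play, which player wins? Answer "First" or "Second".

Second

Positions where the player to move wins (W) vs loses (L):
i:   0  1  2  3  4  5  6  7  8  9 10 11 12 13 14 15 16 17 18 19 20
     L  W  L  W  W  W  W  W  W  L  W  L  W  W  W  W  W  W  L  W  L
Position 20 is L, so the second player wins.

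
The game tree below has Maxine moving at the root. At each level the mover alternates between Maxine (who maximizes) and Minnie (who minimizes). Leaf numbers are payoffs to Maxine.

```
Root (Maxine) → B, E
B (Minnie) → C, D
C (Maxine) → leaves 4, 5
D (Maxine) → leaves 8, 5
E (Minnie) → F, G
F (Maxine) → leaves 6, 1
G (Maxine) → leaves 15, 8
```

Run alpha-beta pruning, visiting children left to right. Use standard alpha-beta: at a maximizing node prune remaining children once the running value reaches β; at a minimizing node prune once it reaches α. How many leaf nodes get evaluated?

C [α=-∞,β=+∞]: v=5
D [α=-∞,β=5]: v=8 after child 1 ≥ β → β-cutoff, skip 1
B [α=-∞,β=+∞]: v=5
F [α=5,β=+∞]: v=6
G [α=5,β=6]: v=15 after child 1 ≥ β → β-cutoff, skip 1
E [α=5,β=+∞]: v=6
Root [α=-∞,β=+∞]: v=6
Leaves evaluated: 6 of 8.

6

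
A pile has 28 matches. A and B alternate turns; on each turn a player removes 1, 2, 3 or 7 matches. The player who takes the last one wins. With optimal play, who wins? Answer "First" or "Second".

W/L table (W = player to move can force a win):
i:   0  1  2  3  4  5  6  7  8  9 10 11 12 13 14 15 16 17 18 19 20 21 22 23 24 25 26 27 28
     L  W  W  W  L  W  W  W  L  W  W  W  L  W  W  W  L  W  W  W  L  W  W  W  L  W  W  W  L
Position 28 is L, so the second player wins.

Second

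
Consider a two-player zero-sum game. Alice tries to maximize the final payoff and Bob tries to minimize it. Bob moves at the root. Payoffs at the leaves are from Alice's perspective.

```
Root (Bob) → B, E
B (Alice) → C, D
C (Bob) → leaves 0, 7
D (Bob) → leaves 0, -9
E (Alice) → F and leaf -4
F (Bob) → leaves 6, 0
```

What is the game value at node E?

0

F: min(6, 0) = 0
E: max(0, -4) = 0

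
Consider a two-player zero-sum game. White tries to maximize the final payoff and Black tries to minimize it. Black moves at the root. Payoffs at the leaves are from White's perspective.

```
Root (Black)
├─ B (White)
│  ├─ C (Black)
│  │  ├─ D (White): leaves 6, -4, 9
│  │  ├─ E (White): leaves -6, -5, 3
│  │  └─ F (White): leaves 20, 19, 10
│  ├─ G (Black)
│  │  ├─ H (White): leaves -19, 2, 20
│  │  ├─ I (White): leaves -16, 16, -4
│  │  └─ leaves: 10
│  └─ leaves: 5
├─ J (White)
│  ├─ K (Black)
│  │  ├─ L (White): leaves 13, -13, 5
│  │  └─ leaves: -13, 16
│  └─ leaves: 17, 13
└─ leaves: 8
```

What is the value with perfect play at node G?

H: max(-19, 2, 20) = 20
I: max(-16, 16, -4) = 16
G: min(20, 16, 10) = 10

10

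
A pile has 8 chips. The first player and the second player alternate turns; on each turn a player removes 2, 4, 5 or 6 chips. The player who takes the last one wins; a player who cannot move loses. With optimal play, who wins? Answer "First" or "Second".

Positions where the player to move wins (W) vs loses (L):
i:   0  1  2  3  4  5  6  7  8
     L  L  W  W  W  W  W  W  L
Position 8 is L, so the second player wins.

Second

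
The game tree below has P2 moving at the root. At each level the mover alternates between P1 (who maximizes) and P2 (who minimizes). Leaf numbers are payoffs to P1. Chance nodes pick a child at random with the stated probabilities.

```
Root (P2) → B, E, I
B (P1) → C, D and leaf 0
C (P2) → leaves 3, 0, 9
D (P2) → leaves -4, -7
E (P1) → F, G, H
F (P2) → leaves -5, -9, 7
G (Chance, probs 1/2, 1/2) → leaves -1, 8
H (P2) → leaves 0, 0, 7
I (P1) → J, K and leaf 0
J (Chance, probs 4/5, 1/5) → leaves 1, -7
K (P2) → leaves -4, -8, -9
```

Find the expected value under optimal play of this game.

0

C (P2): min(3, 0, 9) = 0
D (P2): min(-4, -7) = -7
B (P1): max(0, -7, 0) = 0
F (P2): min(-5, -9, 7) = -9
G (Chance): 1/2·-1 + 1/2·8 = 3.5
H (P2): min(0, 0, 7) = 0
E (P1): max(-9, 3.5, 0) = 3.5
J (Chance): 4/5·1 + 1/5·-7 = -0.6
K (P2): min(-4, -8, -9) = -9
I (P1): max(-0.6, -9, 0) = 0
Root (P2): min(0, 3.5, 0) = 0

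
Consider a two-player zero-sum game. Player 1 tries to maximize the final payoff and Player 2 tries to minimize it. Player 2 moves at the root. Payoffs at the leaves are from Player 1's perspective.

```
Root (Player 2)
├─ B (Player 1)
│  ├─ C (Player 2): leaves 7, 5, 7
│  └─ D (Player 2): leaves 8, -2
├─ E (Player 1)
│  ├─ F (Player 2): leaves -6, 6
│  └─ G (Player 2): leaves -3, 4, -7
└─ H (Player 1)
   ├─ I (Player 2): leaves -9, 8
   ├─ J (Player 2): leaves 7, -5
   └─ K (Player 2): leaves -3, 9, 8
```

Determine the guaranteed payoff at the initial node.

C (Player 2): min(7, 5, 7) = 5
D (Player 2): min(8, -2) = -2
B (Player 1): max(5, -2) = 5
F (Player 2): min(-6, 6) = -6
G (Player 2): min(-3, 4, -7) = -7
E (Player 1): max(-6, -7) = -6
I (Player 2): min(-9, 8) = -9
J (Player 2): min(7, -5) = -5
K (Player 2): min(-3, 9, 8) = -3
H (Player 1): max(-9, -5, -3) = -3
Root (Player 2): min(5, -6, -3) = -6

-6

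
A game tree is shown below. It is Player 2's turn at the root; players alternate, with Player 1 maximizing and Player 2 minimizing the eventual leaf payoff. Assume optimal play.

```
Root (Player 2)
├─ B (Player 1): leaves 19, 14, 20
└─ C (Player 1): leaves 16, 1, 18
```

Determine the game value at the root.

18

B (Player 1): max(19, 14, 20) = 20
C (Player 1): max(16, 1, 18) = 18
Root (Player 2): min(20, 18) = 18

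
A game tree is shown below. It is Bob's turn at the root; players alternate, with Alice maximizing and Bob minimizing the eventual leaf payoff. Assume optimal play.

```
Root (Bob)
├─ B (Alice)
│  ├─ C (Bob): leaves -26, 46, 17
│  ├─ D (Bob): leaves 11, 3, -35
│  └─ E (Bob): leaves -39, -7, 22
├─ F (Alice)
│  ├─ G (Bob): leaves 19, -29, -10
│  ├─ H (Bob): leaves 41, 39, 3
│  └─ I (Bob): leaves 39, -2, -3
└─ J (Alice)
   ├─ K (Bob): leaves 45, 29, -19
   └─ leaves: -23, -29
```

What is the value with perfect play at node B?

-26

C: min(-26, 46, 17) = -26
D: min(11, 3, -35) = -35
E: min(-39, -7, 22) = -39
B: max(-26, -35, -39) = -26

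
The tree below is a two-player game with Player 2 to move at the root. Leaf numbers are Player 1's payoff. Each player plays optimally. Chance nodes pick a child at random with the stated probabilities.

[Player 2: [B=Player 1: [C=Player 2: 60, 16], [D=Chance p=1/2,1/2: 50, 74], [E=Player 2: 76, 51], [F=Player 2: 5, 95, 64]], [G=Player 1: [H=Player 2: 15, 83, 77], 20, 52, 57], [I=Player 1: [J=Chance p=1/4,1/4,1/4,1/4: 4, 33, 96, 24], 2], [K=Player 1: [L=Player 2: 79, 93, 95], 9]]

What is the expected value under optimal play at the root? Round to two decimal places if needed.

39.25

C (Player 2): min(60, 16) = 16
D (Chance): 1/2·50 + 1/2·74 = 62
E (Player 2): min(76, 51) = 51
F (Player 2): min(5, 95, 64) = 5
B (Player 1): max(16, 62, 51, 5) = 62
H (Player 2): min(15, 83, 77) = 15
G (Player 1): max(15, 20, 52, 57) = 57
J (Chance): 1/4·4 + 1/4·33 + 1/4·96 + 1/4·24 = 39.25
I (Player 1): max(39.25, 2) = 39.25
L (Player 2): min(79, 93, 95) = 79
K (Player 1): max(79, 9) = 79
Root (Player 2): min(62, 57, 39.25, 79) = 39.25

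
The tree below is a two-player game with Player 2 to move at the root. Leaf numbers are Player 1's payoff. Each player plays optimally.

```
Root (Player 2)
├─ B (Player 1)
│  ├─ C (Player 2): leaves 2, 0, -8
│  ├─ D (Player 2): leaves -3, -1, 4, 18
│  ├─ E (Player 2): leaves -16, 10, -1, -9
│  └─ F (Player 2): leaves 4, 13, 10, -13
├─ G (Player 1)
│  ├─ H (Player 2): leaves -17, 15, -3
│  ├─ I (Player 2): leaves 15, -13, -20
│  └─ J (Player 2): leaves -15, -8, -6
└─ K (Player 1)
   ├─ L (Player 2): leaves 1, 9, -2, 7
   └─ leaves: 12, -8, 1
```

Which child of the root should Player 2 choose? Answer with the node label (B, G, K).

G

C (Player 2): min(2, 0, -8) = -8
D (Player 2): min(-3, -1, 4, 18) = -3
E (Player 2): min(-16, 10, -1, -9) = -16
F (Player 2): min(4, 13, 10, -13) = -13
B (Player 1): max(-8, -3, -16, -13) = -3
H (Player 2): min(-17, 15, -3) = -17
I (Player 2): min(15, -13, -20) = -20
J (Player 2): min(-15, -8, -6) = -15
G (Player 1): max(-17, -20, -15) = -15
L (Player 2): min(1, 9, -2, 7) = -2
K (Player 1): max(-2, 12, -8, 1) = 12
Root (Player 2): min(-3, -15, 12) = -15
Player 2 picks the child with the lowest value: G (value -15).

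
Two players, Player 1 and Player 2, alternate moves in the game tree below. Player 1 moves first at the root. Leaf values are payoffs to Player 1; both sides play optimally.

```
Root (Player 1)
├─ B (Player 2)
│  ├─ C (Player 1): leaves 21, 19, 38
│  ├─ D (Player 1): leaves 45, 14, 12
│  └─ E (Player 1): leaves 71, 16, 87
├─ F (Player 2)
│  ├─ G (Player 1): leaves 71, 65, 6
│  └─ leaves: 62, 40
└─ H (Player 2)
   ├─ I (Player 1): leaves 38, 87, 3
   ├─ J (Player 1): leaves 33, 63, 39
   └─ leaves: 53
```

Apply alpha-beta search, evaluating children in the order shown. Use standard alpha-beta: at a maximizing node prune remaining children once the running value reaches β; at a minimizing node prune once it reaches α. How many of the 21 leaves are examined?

17

C [α=-∞,β=+∞]: v=38
D [α=-∞,β=38]: v=45 after child 1 ≥ β → β-cutoff, skip 2
E [α=-∞,β=38]: v=71 after child 1 ≥ β → β-cutoff, skip 2
B [α=-∞,β=+∞]: v=38
G [α=38,β=+∞]: v=71
F [α=38,β=+∞]: v=40
I [α=40,β=+∞]: v=87
J [α=40,β=87]: v=63
H [α=40,β=+∞]: v=53
Root [α=-∞,β=+∞]: v=53
Leaves evaluated: 17 of 21.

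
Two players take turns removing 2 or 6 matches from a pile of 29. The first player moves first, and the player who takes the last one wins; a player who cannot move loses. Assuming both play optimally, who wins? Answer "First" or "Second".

Positions where the player to move wins (W) vs loses (L):
i:   0  1  2  3  4  5  6  7  8  9 10 11 12 13 14 15 16 17 18 19 20 21 22 23 24 25 26 27 28 29
     L  L  W  W  L  L  W  W  L  L  W  W  L  L  W  W  L  L  W  W  L  L  W  W  L  L  W  W  L  L
Position 29 is L, so the second player wins.

Second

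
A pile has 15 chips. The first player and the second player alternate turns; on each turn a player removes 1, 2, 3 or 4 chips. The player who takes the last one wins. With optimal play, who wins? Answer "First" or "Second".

Second

i:   0  1  2  3  4  5  6  7  8  9 10 11 12 13 14 15
     L  W  W  W  W  L  W  W  W  W  L  W  W  W  W  L
Position 15 is L, so the second player wins.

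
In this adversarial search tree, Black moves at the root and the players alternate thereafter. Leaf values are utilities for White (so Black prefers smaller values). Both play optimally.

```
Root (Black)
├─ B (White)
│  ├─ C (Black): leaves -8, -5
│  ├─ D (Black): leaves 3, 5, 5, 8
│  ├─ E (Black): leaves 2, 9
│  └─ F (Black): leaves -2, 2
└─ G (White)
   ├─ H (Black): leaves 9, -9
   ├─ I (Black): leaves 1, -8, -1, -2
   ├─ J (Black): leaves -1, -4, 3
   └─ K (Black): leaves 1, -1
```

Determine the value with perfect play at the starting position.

C (Black): min(-8, -5) = -8
D (Black): min(3, 5, 5, 8) = 3
E (Black): min(2, 9) = 2
F (Black): min(-2, 2) = -2
B (White): max(-8, 3, 2, -2) = 3
H (Black): min(9, -9) = -9
I (Black): min(1, -8, -1, -2) = -8
J (Black): min(-1, -4, 3) = -4
K (Black): min(1, -1) = -1
G (White): max(-9, -8, -4, -1) = -1
Root (Black): min(3, -1) = -1

-1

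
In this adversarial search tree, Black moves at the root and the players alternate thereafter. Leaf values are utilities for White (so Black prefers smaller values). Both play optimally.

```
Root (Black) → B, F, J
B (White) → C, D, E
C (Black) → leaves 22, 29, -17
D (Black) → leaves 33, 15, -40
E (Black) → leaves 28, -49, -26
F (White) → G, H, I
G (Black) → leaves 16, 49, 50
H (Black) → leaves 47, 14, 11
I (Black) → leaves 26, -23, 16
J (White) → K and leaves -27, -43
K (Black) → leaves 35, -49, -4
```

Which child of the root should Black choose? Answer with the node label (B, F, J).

J

C (Black): min(22, 29, -17) = -17
D (Black): min(33, 15, -40) = -40
E (Black): min(28, -49, -26) = -49
B (White): max(-17, -40, -49) = -17
G (Black): min(16, 49, 50) = 16
H (Black): min(47, 14, 11) = 11
I (Black): min(26, -23, 16) = -23
F (White): max(16, 11, -23) = 16
K (Black): min(35, -49, -4) = -49
J (White): max(-49, -27, -43) = -27
Root (Black): min(-17, 16, -27) = -27
Black picks the child with the lowest value: J (value -27).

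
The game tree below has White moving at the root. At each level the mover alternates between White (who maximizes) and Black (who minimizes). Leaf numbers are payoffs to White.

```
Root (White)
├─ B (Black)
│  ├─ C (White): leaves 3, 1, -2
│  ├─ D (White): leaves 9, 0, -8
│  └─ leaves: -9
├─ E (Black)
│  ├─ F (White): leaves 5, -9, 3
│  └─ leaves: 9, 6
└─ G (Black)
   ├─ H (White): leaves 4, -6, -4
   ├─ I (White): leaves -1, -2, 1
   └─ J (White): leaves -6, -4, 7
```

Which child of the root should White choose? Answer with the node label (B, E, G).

E

C (White): max(3, 1, -2) = 3
D (White): max(9, 0, -8) = 9
B (Black): min(3, 9, -9) = -9
F (White): max(5, -9, 3) = 5
E (Black): min(5, 9, 6) = 5
H (White): max(4, -6, -4) = 4
I (White): max(-1, -2, 1) = 1
J (White): max(-6, -4, 7) = 7
G (Black): min(4, 1, 7) = 1
Root (White): max(-9, 5, 1) = 5
White picks the child with the highest value: E (value 5).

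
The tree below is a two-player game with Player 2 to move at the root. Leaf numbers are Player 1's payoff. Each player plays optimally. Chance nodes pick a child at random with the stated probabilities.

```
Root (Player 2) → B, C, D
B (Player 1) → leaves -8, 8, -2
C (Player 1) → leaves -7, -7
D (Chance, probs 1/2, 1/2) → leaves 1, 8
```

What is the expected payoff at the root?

B (Player 1): max(-8, 8, -2) = 8
C (Player 1): max(-7, -7) = -7
D (Chance): 1/2·1 + 1/2·8 = 4.5
Root (Player 2): min(8, -7, 4.5) = -7

-7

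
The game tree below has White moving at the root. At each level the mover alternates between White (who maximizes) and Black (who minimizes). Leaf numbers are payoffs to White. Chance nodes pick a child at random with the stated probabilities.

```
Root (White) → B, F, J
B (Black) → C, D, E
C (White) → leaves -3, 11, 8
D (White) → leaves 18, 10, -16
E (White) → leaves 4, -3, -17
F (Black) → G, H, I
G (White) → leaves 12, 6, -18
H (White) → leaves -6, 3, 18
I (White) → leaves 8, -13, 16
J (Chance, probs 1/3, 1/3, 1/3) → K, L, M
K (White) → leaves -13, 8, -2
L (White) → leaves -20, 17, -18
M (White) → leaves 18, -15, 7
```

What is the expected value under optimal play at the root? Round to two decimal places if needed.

14.33

C (White): max(-3, 11, 8) = 11
D (White): max(18, 10, -16) = 18
E (White): max(4, -3, -17) = 4
B (Black): min(11, 18, 4) = 4
G (White): max(12, 6, -18) = 12
H (White): max(-6, 3, 18) = 18
I (White): max(8, -13, 16) = 16
F (Black): min(12, 18, 16) = 12
K (White): max(-13, 8, -2) = 8
L (White): max(-20, 17, -18) = 17
M (White): max(18, -15, 7) = 18
J (Chance): 1/3·8 + 1/3·17 + 1/3·18 = 14.33
Root (White): max(4, 12, 14.33) = 14.33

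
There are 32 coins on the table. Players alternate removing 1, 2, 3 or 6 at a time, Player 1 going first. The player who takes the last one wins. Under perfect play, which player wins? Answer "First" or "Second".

Second

Compute winning (W) and losing (L) positions by backward induction:
i:   0  1  2  3  4  5  6  7  8  9 10 11 12 13 14 15 16 17 18 19 20 21 22 23 24 25 26 27 28 29 30 31 32
     L  W  W  W  L  W  W  W  L  W  W  W  L  W  W  W  L  W  W  W  L  W  W  W  L  W  W  W  L  W  W  W  L
Position 32 is L, so the second player wins.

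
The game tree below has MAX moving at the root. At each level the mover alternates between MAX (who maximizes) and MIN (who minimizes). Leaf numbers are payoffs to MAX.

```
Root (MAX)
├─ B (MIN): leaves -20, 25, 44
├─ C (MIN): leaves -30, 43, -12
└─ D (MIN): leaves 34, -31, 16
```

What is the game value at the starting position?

-20

B (MIN): min(-20, 25, 44) = -20
C (MIN): min(-30, 43, -12) = -30
D (MIN): min(34, -31, 16) = -31
Root (MAX): max(-20, -30, -31) = -20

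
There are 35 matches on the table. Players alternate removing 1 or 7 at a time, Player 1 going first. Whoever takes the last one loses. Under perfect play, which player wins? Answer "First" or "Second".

i:   0  1  2  3  4  5  6  7  8  9 10 11 12 13 14 15 16 17 18 19 20 21 22 23 24 25 26 27 28 29 30 31 32 33 34 35
     W  L  W  L  W  L  W  L  W  L  W  L  W  L  W  L  W  L  W  L  W  L  W  L  W  L  W  L  W  L  W  L  W  L  W  L
Position 35 is L, so the second player wins.

Second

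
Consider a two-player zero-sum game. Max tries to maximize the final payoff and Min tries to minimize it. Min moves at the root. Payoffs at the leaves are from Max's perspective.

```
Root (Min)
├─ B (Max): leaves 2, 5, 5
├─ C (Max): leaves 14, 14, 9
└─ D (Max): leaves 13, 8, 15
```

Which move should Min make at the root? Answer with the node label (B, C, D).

B

B (Max): max(2, 5, 5) = 5
C (Max): max(14, 14, 9) = 14
D (Max): max(13, 8, 15) = 15
Root (Min): min(5, 14, 15) = 5
Min picks the child with the lowest value: B (value 5).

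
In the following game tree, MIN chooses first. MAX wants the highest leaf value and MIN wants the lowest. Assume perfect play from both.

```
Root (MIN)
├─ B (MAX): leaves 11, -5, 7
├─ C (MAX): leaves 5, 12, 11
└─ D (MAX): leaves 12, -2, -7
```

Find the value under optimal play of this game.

B (MAX): max(11, -5, 7) = 11
C (MAX): max(5, 12, 11) = 12
D (MAX): max(12, -2, -7) = 12
Root (MIN): min(11, 12, 12) = 11

11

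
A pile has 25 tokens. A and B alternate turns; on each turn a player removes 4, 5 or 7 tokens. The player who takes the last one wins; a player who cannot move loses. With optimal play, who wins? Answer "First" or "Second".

Second

Compute winning (W) and losing (L) positions by backward induction:
i:   0  1  2  3  4  5  6  7  8  9 10 11 12 13 14 15 16 17 18 19 20 21 22 23 24 25
     L  L  L  L  W  W  W  W  W  W  W  L  L  L  L  W  W  W  W  W  W  W  L  L  L  L
Position 25 is L, so the second player wins.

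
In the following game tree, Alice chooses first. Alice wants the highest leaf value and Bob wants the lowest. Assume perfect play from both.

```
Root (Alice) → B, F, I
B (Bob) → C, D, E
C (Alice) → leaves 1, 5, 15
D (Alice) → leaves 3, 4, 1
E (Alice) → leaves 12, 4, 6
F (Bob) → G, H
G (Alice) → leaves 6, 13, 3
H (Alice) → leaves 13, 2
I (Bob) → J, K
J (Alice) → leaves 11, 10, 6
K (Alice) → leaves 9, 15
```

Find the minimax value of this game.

13

C (Alice): max(1, 5, 15) = 15
D (Alice): max(3, 4, 1) = 4
E (Alice): max(12, 4, 6) = 12
B (Bob): min(15, 4, 12) = 4
G (Alice): max(6, 13, 3) = 13
H (Alice): max(13, 2) = 13
F (Bob): min(13, 13) = 13
J (Alice): max(11, 10, 6) = 11
K (Alice): max(9, 15) = 15
I (Bob): min(11, 15) = 11
Root (Alice): max(4, 13, 11) = 13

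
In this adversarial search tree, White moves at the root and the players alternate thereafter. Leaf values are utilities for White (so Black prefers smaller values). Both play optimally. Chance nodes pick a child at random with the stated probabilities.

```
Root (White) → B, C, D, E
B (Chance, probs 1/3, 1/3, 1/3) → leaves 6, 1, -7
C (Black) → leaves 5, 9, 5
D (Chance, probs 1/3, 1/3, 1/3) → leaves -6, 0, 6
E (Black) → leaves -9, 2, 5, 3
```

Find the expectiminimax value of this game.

5

B (Chance): 1/3·6 + 1/3·1 + 1/3·-7 = 0
C (Black): min(5, 9, 5) = 5
D (Chance): 1/3·-6 + 1/3·0 + 1/3·6 = 0
E (Black): min(-9, 2, 5, 3) = -9
Root (White): max(0, 5, 0, -9) = 5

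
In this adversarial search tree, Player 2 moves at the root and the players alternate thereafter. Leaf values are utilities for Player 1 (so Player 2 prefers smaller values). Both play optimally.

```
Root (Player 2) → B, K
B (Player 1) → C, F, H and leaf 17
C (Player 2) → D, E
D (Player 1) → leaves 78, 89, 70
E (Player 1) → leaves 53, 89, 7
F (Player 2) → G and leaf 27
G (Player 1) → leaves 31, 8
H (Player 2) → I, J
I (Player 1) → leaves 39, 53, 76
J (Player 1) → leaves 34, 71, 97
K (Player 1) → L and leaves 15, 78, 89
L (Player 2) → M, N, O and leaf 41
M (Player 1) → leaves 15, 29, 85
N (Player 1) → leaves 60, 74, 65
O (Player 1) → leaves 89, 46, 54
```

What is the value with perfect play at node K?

M: max(15, 29, 85) = 85
N: max(60, 74, 65) = 74
O: max(89, 46, 54) = 89
L: min(85, 74, 89, 41) = 41
K: max(41, 15, 78, 89) = 89

89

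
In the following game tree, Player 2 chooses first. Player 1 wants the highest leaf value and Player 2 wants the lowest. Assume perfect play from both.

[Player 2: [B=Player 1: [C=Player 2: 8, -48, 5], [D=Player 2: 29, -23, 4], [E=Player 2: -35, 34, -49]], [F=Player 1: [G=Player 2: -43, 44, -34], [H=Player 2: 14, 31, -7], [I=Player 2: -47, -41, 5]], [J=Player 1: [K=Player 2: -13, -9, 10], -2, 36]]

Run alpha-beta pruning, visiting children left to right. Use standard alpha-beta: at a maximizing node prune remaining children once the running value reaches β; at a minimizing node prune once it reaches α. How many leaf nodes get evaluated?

16

C [α=-∞,β=+∞]: v=-48
D [α=-48,β=+∞]: v=-23
E [α=-23,β=+∞]: v=-35 after child 1 ≤ α → α-cutoff, skip 2
B [α=-∞,β=+∞]: v=-23
G [α=-∞,β=-23]: v=-43
H [α=-43,β=-23]: v=-7
F [α=-∞,β=-23]: v=-7 after child 2 ≥ β → β-cutoff, skip 1
K [α=-∞,β=-23]: v=-13
J [α=-∞,β=-23]: v=-13 after child 1 ≥ β → β-cutoff, skip 2
Root [α=-∞,β=+∞]: v=-23
Leaves evaluated: 16 of 23.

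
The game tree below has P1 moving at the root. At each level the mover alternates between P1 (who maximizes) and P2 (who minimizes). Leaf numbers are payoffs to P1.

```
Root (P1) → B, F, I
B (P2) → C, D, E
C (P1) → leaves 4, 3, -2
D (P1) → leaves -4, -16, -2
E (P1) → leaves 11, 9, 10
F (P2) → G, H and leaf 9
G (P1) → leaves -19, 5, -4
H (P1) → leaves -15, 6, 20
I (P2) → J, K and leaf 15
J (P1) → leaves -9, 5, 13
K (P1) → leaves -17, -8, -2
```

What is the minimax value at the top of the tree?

C (P1): max(4, 3, -2) = 4
D (P1): max(-4, -16, -2) = -2
E (P1): max(11, 9, 10) = 11
B (P2): min(4, -2, 11) = -2
G (P1): max(-19, 5, -4) = 5
H (P1): max(-15, 6, 20) = 20
F (P2): min(5, 20, 9) = 5
J (P1): max(-9, 5, 13) = 13
K (P1): max(-17, -8, -2) = -2
I (P2): min(13, -2, 15) = -2
Root (P1): max(-2, 5, -2) = 5

5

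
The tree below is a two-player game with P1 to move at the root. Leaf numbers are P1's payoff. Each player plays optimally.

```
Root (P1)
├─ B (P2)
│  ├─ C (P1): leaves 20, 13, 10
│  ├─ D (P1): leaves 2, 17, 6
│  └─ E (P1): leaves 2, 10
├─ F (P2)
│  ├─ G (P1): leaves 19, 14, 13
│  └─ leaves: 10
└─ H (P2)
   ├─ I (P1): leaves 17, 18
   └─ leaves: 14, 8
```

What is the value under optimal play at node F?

10

G: max(19, 14, 13) = 19
F: min(19, 10) = 10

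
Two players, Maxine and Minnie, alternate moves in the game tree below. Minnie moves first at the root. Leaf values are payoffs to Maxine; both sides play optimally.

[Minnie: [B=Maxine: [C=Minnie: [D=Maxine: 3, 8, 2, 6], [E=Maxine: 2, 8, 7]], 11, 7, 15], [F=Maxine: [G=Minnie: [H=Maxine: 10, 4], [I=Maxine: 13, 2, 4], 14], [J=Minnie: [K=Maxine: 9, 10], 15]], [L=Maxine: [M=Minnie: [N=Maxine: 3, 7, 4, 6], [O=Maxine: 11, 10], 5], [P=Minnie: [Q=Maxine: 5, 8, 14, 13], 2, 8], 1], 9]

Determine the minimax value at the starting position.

5

D (Maxine): max(3, 8, 2, 6) = 8
E (Maxine): max(2, 8, 7) = 8
C (Minnie): min(8, 8) = 8
B (Maxine): max(8, 11, 7, 15) = 15
H (Maxine): max(10, 4) = 10
I (Maxine): max(13, 2, 4) = 13
G (Minnie): min(10, 13, 14) = 10
K (Maxine): max(9, 10) = 10
J (Minnie): min(10, 15) = 10
F (Maxine): max(10, 10) = 10
N (Maxine): max(3, 7, 4, 6) = 7
O (Maxine): max(11, 10) = 11
M (Minnie): min(7, 11, 5) = 5
Q (Maxine): max(5, 8, 14, 13) = 14
P (Minnie): min(14, 2, 8) = 2
L (Maxine): max(5, 2, 1) = 5
Root (Minnie): min(15, 10, 5, 9) = 5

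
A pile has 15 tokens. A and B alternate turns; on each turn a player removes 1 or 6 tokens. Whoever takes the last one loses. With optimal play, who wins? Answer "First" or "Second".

i:   0  1  2  3  4  5  6  7  8  9 10 11 12 13 14 15
     W  L  W  L  W  L  W  W  L  W  L  W  L  W  W  L
Position 15 is L, so the second player wins.

Second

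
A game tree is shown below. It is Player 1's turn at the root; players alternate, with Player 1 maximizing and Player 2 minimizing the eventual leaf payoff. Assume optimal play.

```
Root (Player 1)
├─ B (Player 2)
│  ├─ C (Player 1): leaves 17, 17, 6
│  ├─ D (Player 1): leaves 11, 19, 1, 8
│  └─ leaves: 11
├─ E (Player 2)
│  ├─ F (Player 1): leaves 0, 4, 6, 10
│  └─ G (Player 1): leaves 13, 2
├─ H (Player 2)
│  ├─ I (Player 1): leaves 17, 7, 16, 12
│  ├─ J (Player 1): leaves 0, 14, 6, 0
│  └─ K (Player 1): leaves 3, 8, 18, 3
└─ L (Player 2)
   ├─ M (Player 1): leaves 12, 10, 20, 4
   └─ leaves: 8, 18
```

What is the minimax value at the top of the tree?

14

C (Player 1): max(17, 17, 6) = 17
D (Player 1): max(11, 19, 1, 8) = 19
B (Player 2): min(17, 19, 11) = 11
F (Player 1): max(0, 4, 6, 10) = 10
G (Player 1): max(13, 2) = 13
E (Player 2): min(10, 13) = 10
I (Player 1): max(17, 7, 16, 12) = 17
J (Player 1): max(0, 14, 6, 0) = 14
K (Player 1): max(3, 8, 18, 3) = 18
H (Player 2): min(17, 14, 18) = 14
M (Player 1): max(12, 10, 20, 4) = 20
L (Player 2): min(20, 8, 18) = 8
Root (Player 1): max(11, 10, 14, 8) = 14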